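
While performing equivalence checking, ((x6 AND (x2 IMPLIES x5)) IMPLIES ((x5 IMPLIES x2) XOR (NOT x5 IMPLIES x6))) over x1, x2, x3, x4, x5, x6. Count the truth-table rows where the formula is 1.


Formula: ((x6 AND (x2 IMPLIES x5)) IMPLIES ((x5 IMPLIES x2) XOR (NOT x5 IMPLIES x6))) over 6 vars (64 rows)
Evaluate each row (x1, x2, x3, x4, x5, x6 as bits, MSB first):
  row 0 [000000]: ((0 AND (0 IMPLIES 0)) IMPLIES ((0 IMPLIES 0) XOR (NOT 0 IMPLIES 0))) -> 1
  row 1 [000001]: ((1 AND (0 IMPLIES 0)) IMPLIES ((0 IMPLIES 0) XOR (NOT 0 IMPLIES 1))) -> 0
  row 2 [000010]: ((0 AND (0 IMPLIES 1)) IMPLIES ((1 IMPLIES 0) XOR (NOT 1 IMPLIES 0))) -> 1
  row 3 [000011]: ((1 AND (0 IMPLIES 1)) IMPLIES ((1 IMPLIES 0) XOR (NOT 1 IMPLIES 1))) -> 1
  row 4 [000100]: ((0 AND (0 IMPLIES 0)) IMPLIES ((0 IMPLIES 0) XOR (NOT 0 IMPLIES 0))) -> 1
  (every remaining row is evaluated the same way; all 64 results are listed next)
Full result column, 8 rows per line (x1,x2,x3 fixed per line; x4,x5,x6 runs 000..111 left to right):
  rows 0-7 [x1,x2,x3=000]: 10111011  (ones: 6)
  rows 8-15 [x1,x2,x3=001]: 10111011  (ones: 6)
  rows 16-23 [x1,x2,x3=010]: 11101110  (ones: 6)
  rows 24-31 [x1,x2,x3=011]: 11101110  (ones: 6)
  rows 32-39 [x1,x2,x3=100]: 10111011  (ones: 6)
  rows 40-47 [x1,x2,x3=101]: 10111011  (ones: 6)
  rows 48-55 [x1,x2,x3=110]: 11101110  (ones: 6)
  rows 56-63 [x1,x2,x3=111]: 11101110  (ones: 6)
Count of 1-rows = 6+6+6+6+6+6+6+6 = 48

48


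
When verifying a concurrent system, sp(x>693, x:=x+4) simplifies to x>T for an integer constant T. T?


Formula: sp(P, x:=E) = exists old_x. (x = E[old_x/x]) AND P[old_x/x] (old_x is the value of x before the assignment; eliminate old_x by solving x = E[old_x/x] for old_x)
Step 1: Precondition P: x>693, i.e. old_x > 693
Step 2: Assignment gives x = old_x + 4, so old_x = x - 4
Step 3: Substitute into P: x - 4 > 693
Step 4: Simplify: x > 693+4 = 697

697


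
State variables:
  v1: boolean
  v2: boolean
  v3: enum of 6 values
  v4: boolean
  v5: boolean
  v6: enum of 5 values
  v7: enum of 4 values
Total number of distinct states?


State space = product of domain sizes of all variables.
Domain sizes:
  v1 (boolean): 2
  v2 (boolean): 2
  v3 (enum of 6 values): 6
  v4 (boolean): 2
  v5 (boolean): 2
  v6 (enum of 5 values): 5
  v7 (enum of 4 values): 4
Product = 2 * 2 * 6 * 2 * 2 * 5 * 4 = 1920

1920


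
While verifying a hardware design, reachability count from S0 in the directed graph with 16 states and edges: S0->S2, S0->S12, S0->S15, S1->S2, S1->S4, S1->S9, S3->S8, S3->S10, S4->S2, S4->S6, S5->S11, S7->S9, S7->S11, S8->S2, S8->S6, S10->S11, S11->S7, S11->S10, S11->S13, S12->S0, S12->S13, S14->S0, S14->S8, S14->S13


BFS from S0:
  layer 0: {S0}
  layer 1: {S2, S12, S15}
  layer 2: {S13}
Reachable set: {S0, S2, S12, S13, S15}
Count = 5

5


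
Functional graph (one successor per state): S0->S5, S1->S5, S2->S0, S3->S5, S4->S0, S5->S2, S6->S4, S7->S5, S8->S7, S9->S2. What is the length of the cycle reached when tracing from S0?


Trace from S0 until a state repeats:
  S0 -> S5 -> S2 -> S0
S0 first seen at step 0, revisited at step 3.
Cycle length = 3 - 0 = 3

3


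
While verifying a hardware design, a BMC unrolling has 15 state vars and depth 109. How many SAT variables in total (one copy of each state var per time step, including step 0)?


BMC unrolls to depth k, creating one copy of each state var for steps 0..k.
Step count = 109 + 1 = 110 (steps 0 through 109)
Vars per step = 15
Total = 15 * 110 = 1650

1650


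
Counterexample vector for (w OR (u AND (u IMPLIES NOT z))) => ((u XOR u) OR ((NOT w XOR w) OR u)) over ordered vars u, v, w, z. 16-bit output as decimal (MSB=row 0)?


F1 = (w OR (u AND (u IMPLIES NOT z)))
F2 = ((u XOR u) OR ((NOT w XOR w) OR u))
Counterexample to F1=>F2 is where F1=1 and F2=0.
Evaluate each row (bits = u,v,w,z, MSB first):
  row 0 [0000]: F1=0 F2=1 -> F1&~F2 -> 0
  row 1 [0001]: F1=0 F2=1 -> F1&~F2 -> 0
  row 2 [0010]: F1=1 F2=1 -> F1&~F2 -> 0
  row 3 [0011]: F1=1 F2=1 -> F1&~F2 -> 0
  row 4 [0100]: F1=0 F2=1 -> F1&~F2 -> 0
  row 5 [0101]: F1=0 F2=1 -> F1&~F2 -> 0
  row 6 [0110]: F1=1 F2=1 -> F1&~F2 -> 0
  row 7 [0111]: F1=1 F2=1 -> F1&~F2 -> 0
  row 8 [1000]: F1=1 F2=1 -> F1&~F2 -> 0
  row 9 [1001]: F1=0 F2=1 -> F1&~F2 -> 0
  row 10 [1010]: F1=1 F2=1 -> F1&~F2 -> 0
  row 11 [1011]: F1=1 F2=1 -> F1&~F2 -> 0
  row 12 [1100]: F1=1 F2=1 -> F1&~F2 -> 0
  row 13 [1101]: F1=0 F2=1 -> F1&~F2 -> 0
  row 14 [1110]: F1=1 F2=1 -> F1&~F2 -> 0
  row 15 [1111]: F1=1 F2=1 -> F1&~F2 -> 0
Full result column, 4 rows per line (u,v fixed per line; w,z runs 00..11 left to right):
  rows 0-3 [u,v=00]: 0000  = hex 0
  rows 4-7 [u,v=01]: 0000  = hex 0
  rows 8-11 [u,v=10]: 0000  = hex 0
  rows 12-15 [u,v=11]: 0000  = hex 0
Counterexample vector (row 0 .. row 15) = 0000000000000000
Output column grouped in 4s = 0000 0000 0000 0000 = 0x0000
Convert to decimal digit by digit (value = value*16 + digit):
  0 -> 0
  0*16 + 0 = 0
  0*16 + 0 = 0
  0*16 + 0 = 0
Decimal = 0

0


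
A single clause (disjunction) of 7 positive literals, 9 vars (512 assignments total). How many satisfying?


Step 1: Total=2^9=512
Step 2: Unsat when all 7 false: 2^2=4
Step 3: Sat=512-4=508

508


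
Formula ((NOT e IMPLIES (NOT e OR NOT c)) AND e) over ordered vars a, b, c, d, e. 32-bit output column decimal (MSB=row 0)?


Formula: ((NOT e IMPLIES (NOT e OR NOT c)) AND e) over a, b, c, d, e (32 rows)
Evaluate each row (bits = a,b,c,d,e, MSB first):
  row 0 [00000]: ((NOT 0 IMPLIES (NOT 0 OR NOT 0)) AND 0) -> 0
  row 1 [00001]: ((NOT 1 IMPLIES (NOT 1 OR NOT 0)) AND 1) -> 1
  row 2 [00010]: ((NOT 0 IMPLIES (NOT 0 OR NOT 0)) AND 0) -> 0
  row 3 [00011]: ((NOT 1 IMPLIES (NOT 1 OR NOT 0)) AND 1) -> 1
  row 4 [00100]: ((NOT 0 IMPLIES (NOT 0 OR NOT 1)) AND 0) -> 0
  row 5 [00101]: ((NOT 1 IMPLIES (NOT 1 OR NOT 1)) AND 1) -> 1
  row 6 [00110]: ((NOT 0 IMPLIES (NOT 0 OR NOT 1)) AND 0) -> 0
  row 7 [00111]: ((NOT 1 IMPLIES (NOT 1 OR NOT 1)) AND 1) -> 1
  row 8 [01000]: ((NOT 0 IMPLIES (NOT 0 OR NOT 0)) AND 0) -> 0
  row 9 [01001]: ((NOT 1 IMPLIES (NOT 1 OR NOT 0)) AND 1) -> 1
  row 10 [01010]: ((NOT 0 IMPLIES (NOT 0 OR NOT 0)) AND 0) -> 0
  row 11 [01011]: ((NOT 1 IMPLIES (NOT 1 OR NOT 0)) AND 1) -> 1
  row 12 [01100]: ((NOT 0 IMPLIES (NOT 0 OR NOT 1)) AND 0) -> 0
  row 13 [01101]: ((NOT 1 IMPLIES (NOT 1 OR NOT 1)) AND 1) -> 1
  row 14 [01110]: ((NOT 0 IMPLIES (NOT 0 OR NOT 1)) AND 0) -> 0
  row 15 [01111]: ((NOT 1 IMPLIES (NOT 1 OR NOT 1)) AND 1) -> 1
  row 16 [10000]: ((NOT 0 IMPLIES (NOT 0 OR NOT 0)) AND 0) -> 0
  row 17 [10001]: ((NOT 1 IMPLIES (NOT 1 OR NOT 0)) AND 1) -> 1
  row 18 [10010]: ((NOT 0 IMPLIES (NOT 0 OR NOT 0)) AND 0) -> 0
  row 19 [10011]: ((NOT 1 IMPLIES (NOT 1 OR NOT 0)) AND 1) -> 1
  row 20 [10100]: ((NOT 0 IMPLIES (NOT 0 OR NOT 1)) AND 0) -> 0
  row 21 [10101]: ((NOT 1 IMPLIES (NOT 1 OR NOT 1)) AND 1) -> 1
  row 22 [10110]: ((NOT 0 IMPLIES (NOT 0 OR NOT 1)) AND 0) -> 0
  row 23 [10111]: ((NOT 1 IMPLIES (NOT 1 OR NOT 1)) AND 1) -> 1
  row 24 [11000]: ((NOT 0 IMPLIES (NOT 0 OR NOT 0)) AND 0) -> 0
  row 25 [11001]: ((NOT 1 IMPLIES (NOT 1 OR NOT 0)) AND 1) -> 1
  row 26 [11010]: ((NOT 0 IMPLIES (NOT 0 OR NOT 0)) AND 0) -> 0
  row 27 [11011]: ((NOT 1 IMPLIES (NOT 1 OR NOT 0)) AND 1) -> 1
  row 28 [11100]: ((NOT 0 IMPLIES (NOT 0 OR NOT 1)) AND 0) -> 0
  row 29 [11101]: ((NOT 1 IMPLIES (NOT 1 OR NOT 1)) AND 1) -> 1
  row 30 [11110]: ((NOT 0 IMPLIES (NOT 0 OR NOT 1)) AND 0) -> 0
  row 31 [11111]: ((NOT 1 IMPLIES (NOT 1 OR NOT 1)) AND 1) -> 1
Full result column, 4 rows per line (a,b,c fixed per line; d,e runs 00..11 left to right):
  rows 0-3 [a,b,c=000]: 0101  = hex 5
  rows 4-7 [a,b,c=001]: 0101  = hex 5
  rows 8-11 [a,b,c=010]: 0101  = hex 5
  rows 12-15 [a,b,c=011]: 0101  = hex 5
  rows 16-19 [a,b,c=100]: 0101  = hex 5
  rows 20-23 [a,b,c=101]: 0101  = hex 5
  rows 24-27 [a,b,c=110]: 0101  = hex 5
  rows 28-31 [a,b,c=111]: 0101  = hex 5
Output column (row 0 .. row 31) = 01010101010101010101010101010101
Output column grouped in 4s = 0101 0101 0101 0101 0101 0101 0101 0101 = 0x55555555
Convert to decimal digit by digit (value = value*16 + digit):
  5 -> 5
  5*16 + 5 = 85
  85*16 + 5 = 1365
  1365*16 + 5 = 21845
  21845*16 + 5 = 349525
  349525*16 + 5 = 5592405
  5592405*16 + 5 = 89478485
  89478485*16 + 5 = 1431655765
Decimal = 1431655765

1431655765


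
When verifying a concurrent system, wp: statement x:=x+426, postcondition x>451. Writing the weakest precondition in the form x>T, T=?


Formula: wp(x:=E, P) = P[E/x] (substitute E for x in postcondition)
Step 1: Postcondition: x>451
Step 2: Substitute x+426 for x: x+426>451
Step 3: Solve for x: x > 451-426 = 25

25


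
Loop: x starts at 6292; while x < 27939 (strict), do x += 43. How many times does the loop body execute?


Step 1: x goes from 6292 toward 27939 by 43; the body runs while x<27939, so iterations = ceil((bound-start)/step)
Step 2: Distance=21647
Step 3: ceil(21647/43)=504

504


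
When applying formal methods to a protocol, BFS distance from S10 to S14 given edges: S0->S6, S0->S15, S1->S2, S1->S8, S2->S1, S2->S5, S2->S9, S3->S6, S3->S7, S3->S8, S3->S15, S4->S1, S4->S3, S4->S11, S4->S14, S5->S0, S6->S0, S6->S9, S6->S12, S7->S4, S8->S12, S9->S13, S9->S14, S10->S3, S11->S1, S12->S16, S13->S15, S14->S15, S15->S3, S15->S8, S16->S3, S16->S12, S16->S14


BFS layer-by-layer from S10:
  dist 0: {S10}
  dist 1: {S3}
  dist 2: {S6, S7, S8, S15}
  dist 3: {S0, S4, S9, S12}
  dist 4: {S1, S11, S13, S14, S16}
  -> S14 reached at distance 4
Shortest path length = 4

4


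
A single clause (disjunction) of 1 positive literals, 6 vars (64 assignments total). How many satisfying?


Step 1: Total=2^6=64
Step 2: Unsat when all 1 false: 2^5=32
Step 3: Sat=64-32=32

32


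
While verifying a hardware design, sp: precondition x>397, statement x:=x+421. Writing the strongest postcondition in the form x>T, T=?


Formula: sp(P, x:=E) = exists old_x. (x = E[old_x/x]) AND P[old_x/x] (old_x is the value of x before the assignment; eliminate old_x by solving x = E[old_x/x] for old_x)
Step 1: Precondition P: x>397, i.e. old_x > 397
Step 2: Assignment gives x = old_x + 421, so old_x = x - 421
Step 3: Substitute into P: x - 421 > 397
Step 4: Simplify: x > 397+421 = 818

818


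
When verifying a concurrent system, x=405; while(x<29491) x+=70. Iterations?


Step 1: x goes from 405 toward 29491 by 70; the body runs while x<29491, so iterations = ceil((bound-start)/step)
Step 2: Distance=29086
Step 3: ceil(29086/70)=416

416


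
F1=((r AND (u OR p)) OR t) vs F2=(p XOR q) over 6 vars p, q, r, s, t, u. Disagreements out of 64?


F1 = ((r AND (u OR p)) OR t)
F2 = (p XOR q)
Evaluate both on each of 64 rows (bits = p,q,r,s,t,u):
  row 0 [000000]: F1=0 F2=0 -> 0
  row 1 [000001]: F1=0 F2=0 -> 0
  row 2 [000010]: F1=1 F2=0 (differ) -> 1
  row 3 [000011]: F1=1 F2=0 (differ) -> 1
  row 4 [000100]: F1=0 F2=0 -> 0
  (every remaining row is evaluated the same way; all 64 results are listed next)
Full result column, 8 rows per line (p,q,r fixed per line; s,t,u runs 000..111 left to right):
  rows 0-7 [p,q,r=000]: 00110011  (ones: 4)
  rows 8-15 [p,q,r=001]: 01110111  (ones: 6)
  rows 16-23 [p,q,r=010]: 11001100  (ones: 4)
  rows 24-31 [p,q,r=011]: 10001000  (ones: 2)
  rows 32-39 [p,q,r=100]: 11001100  (ones: 4)
  rows 40-47 [p,q,r=101]: 00000000  (ones: 0)
  rows 48-55 [p,q,r=110]: 00110011  (ones: 4)
  rows 56-63 [p,q,r=111]: 11111111  (ones: 8)
Disagreements = 4+6+4+2+4+0+4+8 = 32

32


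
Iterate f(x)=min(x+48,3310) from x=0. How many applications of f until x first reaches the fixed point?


Step 1: x=0, cap=3310, increment=48
Step 2: x grows by 48 each step until capped at 3310; fixed point is x=3310
Step 3: iterations = ceil(3310/48) = 69

69


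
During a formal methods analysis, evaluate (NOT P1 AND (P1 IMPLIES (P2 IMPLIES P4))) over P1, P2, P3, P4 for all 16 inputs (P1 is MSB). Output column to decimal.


Formula: (NOT P1 AND (P1 IMPLIES (P2 IMPLIES P4))) over P1, P2, P3, P4 (16 rows)
Evaluate each row (bits = P1,P2,P3,P4, MSB first):
  row 0 [0000]: (NOT 0 AND (0 IMPLIES (0 IMPLIES 0))) -> 1
  row 1 [0001]: (NOT 0 AND (0 IMPLIES (0 IMPLIES 1))) -> 1
  row 2 [0010]: (NOT 0 AND (0 IMPLIES (0 IMPLIES 0))) -> 1
  row 3 [0011]: (NOT 0 AND (0 IMPLIES (0 IMPLIES 1))) -> 1
  row 4 [0100]: (NOT 0 AND (0 IMPLIES (1 IMPLIES 0))) -> 1
  row 5 [0101]: (NOT 0 AND (0 IMPLIES (1 IMPLIES 1))) -> 1
  row 6 [0110]: (NOT 0 AND (0 IMPLIES (1 IMPLIES 0))) -> 1
  row 7 [0111]: (NOT 0 AND (0 IMPLIES (1 IMPLIES 1))) -> 1
  row 8 [1000]: (NOT 1 AND (1 IMPLIES (0 IMPLIES 0))) -> 0
  row 9 [1001]: (NOT 1 AND (1 IMPLIES (0 IMPLIES 1))) -> 0
  row 10 [1010]: (NOT 1 AND (1 IMPLIES (0 IMPLIES 0))) -> 0
  row 11 [1011]: (NOT 1 AND (1 IMPLIES (0 IMPLIES 1))) -> 0
  row 12 [1100]: (NOT 1 AND (1 IMPLIES (1 IMPLIES 0))) -> 0
  row 13 [1101]: (NOT 1 AND (1 IMPLIES (1 IMPLIES 1))) -> 0
  row 14 [1110]: (NOT 1 AND (1 IMPLIES (1 IMPLIES 0))) -> 0
  row 15 [1111]: (NOT 1 AND (1 IMPLIES (1 IMPLIES 1))) -> 0
Full result column, 4 rows per line (P1,P2 fixed per line; P3,P4 runs 00..11 left to right):
  rows 0-3 [P1,P2=00]: 1111  = hex F
  rows 4-7 [P1,P2=01]: 1111  = hex F
  rows 8-11 [P1,P2=10]: 0000  = hex 0
  rows 12-15 [P1,P2=11]: 0000  = hex 0
Output column (row 0 .. row 15) = 1111111100000000
Output column grouped in 4s = 1111 1111 0000 0000 = 0xFF00
Convert to decimal digit by digit (value = value*16 + digit):
  F -> 15
  15*16 + 15 (F) = 255
  255*16 + 0 = 4080
  4080*16 + 0 = 65280
Decimal = 65280

65280


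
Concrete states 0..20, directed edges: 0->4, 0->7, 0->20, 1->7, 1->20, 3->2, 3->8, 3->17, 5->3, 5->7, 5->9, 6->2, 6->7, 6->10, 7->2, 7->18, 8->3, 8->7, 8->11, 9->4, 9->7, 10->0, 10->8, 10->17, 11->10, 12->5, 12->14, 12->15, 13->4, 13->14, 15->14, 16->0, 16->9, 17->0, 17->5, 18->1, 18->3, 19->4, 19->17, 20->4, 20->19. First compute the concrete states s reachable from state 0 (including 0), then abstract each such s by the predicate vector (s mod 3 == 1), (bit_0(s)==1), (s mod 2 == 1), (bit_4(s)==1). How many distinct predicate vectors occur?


BFS from 0:
Concrete reachable: {0, 1, 2, 3, 4, 5, 7, 8, 9, 10, 11, 17, 18, 19, 20}
Abstract via predicates (s mod 3 == 1), (bit_0(s)==1), (s mod 2 == 1), (bit_4(s)==1):
  (0,0,0,0) <- {0, 2, 8}
  (0,0,0,1) <- {18, 20}
  (0,1,1,0) <- {3, 5, 9, 11}
  (0,1,1,1) <- {17}
  (1,0,0,0) <- {4, 10}
  (1,1,1,0) <- {1, 7}
  (1,1,1,1) <- {19}
Distinct abstract states = 7

7


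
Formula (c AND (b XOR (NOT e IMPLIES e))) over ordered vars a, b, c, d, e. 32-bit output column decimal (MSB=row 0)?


Formula: (c AND (b XOR (NOT e IMPLIES e))) over a, b, c, d, e (32 rows)
Evaluate each row (bits = a,b,c,d,e, MSB first):
  row 0 [00000]: (0 AND (0 XOR (NOT 0 IMPLIES 0))) -> 0
  row 1 [00001]: (0 AND (0 XOR (NOT 1 IMPLIES 1))) -> 0
  row 2 [00010]: (0 AND (0 XOR (NOT 0 IMPLIES 0))) -> 0
  row 3 [00011]: (0 AND (0 XOR (NOT 1 IMPLIES 1))) -> 0
  row 4 [00100]: (1 AND (0 XOR (NOT 0 IMPLIES 0))) -> 0
  row 5 [00101]: (1 AND (0 XOR (NOT 1 IMPLIES 1))) -> 1
  row 6 [00110]: (1 AND (0 XOR (NOT 0 IMPLIES 0))) -> 0
  row 7 [00111]: (1 AND (0 XOR (NOT 1 IMPLIES 1))) -> 1
  row 8 [01000]: (0 AND (1 XOR (NOT 0 IMPLIES 0))) -> 0
  row 9 [01001]: (0 AND (1 XOR (NOT 1 IMPLIES 1))) -> 0
  row 10 [01010]: (0 AND (1 XOR (NOT 0 IMPLIES 0))) -> 0
  row 11 [01011]: (0 AND (1 XOR (NOT 1 IMPLIES 1))) -> 0
  row 12 [01100]: (1 AND (1 XOR (NOT 0 IMPLIES 0))) -> 1
  row 13 [01101]: (1 AND (1 XOR (NOT 1 IMPLIES 1))) -> 0
  row 14 [01110]: (1 AND (1 XOR (NOT 0 IMPLIES 0))) -> 1
  row 15 [01111]: (1 AND (1 XOR (NOT 1 IMPLIES 1))) -> 0
  row 16 [10000]: (0 AND (0 XOR (NOT 0 IMPLIES 0))) -> 0
  row 17 [10001]: (0 AND (0 XOR (NOT 1 IMPLIES 1))) -> 0
  row 18 [10010]: (0 AND (0 XOR (NOT 0 IMPLIES 0))) -> 0
  row 19 [10011]: (0 AND (0 XOR (NOT 1 IMPLIES 1))) -> 0
  row 20 [10100]: (1 AND (0 XOR (NOT 0 IMPLIES 0))) -> 0
  row 21 [10101]: (1 AND (0 XOR (NOT 1 IMPLIES 1))) -> 1
  row 22 [10110]: (1 AND (0 XOR (NOT 0 IMPLIES 0))) -> 0
  row 23 [10111]: (1 AND (0 XOR (NOT 1 IMPLIES 1))) -> 1
  row 24 [11000]: (0 AND (1 XOR (NOT 0 IMPLIES 0))) -> 0
  row 25 [11001]: (0 AND (1 XOR (NOT 1 IMPLIES 1))) -> 0
  row 26 [11010]: (0 AND (1 XOR (NOT 0 IMPLIES 0))) -> 0
  row 27 [11011]: (0 AND (1 XOR (NOT 1 IMPLIES 1))) -> 0
  row 28 [11100]: (1 AND (1 XOR (NOT 0 IMPLIES 0))) -> 1
  row 29 [11101]: (1 AND (1 XOR (NOT 1 IMPLIES 1))) -> 0
  row 30 [11110]: (1 AND (1 XOR (NOT 0 IMPLIES 0))) -> 1
  row 31 [11111]: (1 AND (1 XOR (NOT 1 IMPLIES 1))) -> 0
Full result column, 4 rows per line (a,b,c fixed per line; d,e runs 00..11 left to right):
  rows 0-3 [a,b,c=000]: 0000  = hex 0
  rows 4-7 [a,b,c=001]: 0101  = hex 5
  rows 8-11 [a,b,c=010]: 0000  = hex 0
  rows 12-15 [a,b,c=011]: 1010  = hex A
  rows 16-19 [a,b,c=100]: 0000  = hex 0
  rows 20-23 [a,b,c=101]: 0101  = hex 5
  rows 24-27 [a,b,c=110]: 0000  = hex 0
  rows 28-31 [a,b,c=111]: 1010  = hex A
Output column (row 0 .. row 31) = 00000101000010100000010100001010
Output column grouped in 4s = 0000 0101 0000 1010 0000 0101 0000 1010 = 0x050A050A
Convert to decimal digit by digit (value = value*16 + digit):
  0 -> 0
  0*16 + 5 = 5
  5*16 + 0 = 80
  80*16 + 10 (A) = 1290
  1290*16 + 0 = 20640
  20640*16 + 5 = 330245
  330245*16 + 0 = 5283920
  5283920*16 + 10 (A) = 84542730
Decimal = 84542730

84542730


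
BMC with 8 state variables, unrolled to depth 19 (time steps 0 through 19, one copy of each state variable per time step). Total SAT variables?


BMC unrolls to depth k, creating one copy of each state var for steps 0..k.
Step count = 19 + 1 = 20 (steps 0 through 19)
Vars per step = 8
Total = 8 * 20 = 160

160


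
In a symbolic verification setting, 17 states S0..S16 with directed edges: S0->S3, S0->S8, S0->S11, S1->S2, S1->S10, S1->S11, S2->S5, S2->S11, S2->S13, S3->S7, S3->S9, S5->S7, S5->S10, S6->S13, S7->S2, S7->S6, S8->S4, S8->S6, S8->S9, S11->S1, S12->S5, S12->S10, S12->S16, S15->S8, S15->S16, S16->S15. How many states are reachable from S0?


BFS from S0:
  layer 0: {S0}
  layer 1: {S3, S8, S11}
  layer 2: {S1, S4, S6, S7, S9}
  layer 3: {S2, S10, S13}
  layer 4: {S5}
Reachable set: {S0, S1, S2, S3, S4, S5, S6, S7, S8, S9, S10, S11, S13}
Count = 13

13


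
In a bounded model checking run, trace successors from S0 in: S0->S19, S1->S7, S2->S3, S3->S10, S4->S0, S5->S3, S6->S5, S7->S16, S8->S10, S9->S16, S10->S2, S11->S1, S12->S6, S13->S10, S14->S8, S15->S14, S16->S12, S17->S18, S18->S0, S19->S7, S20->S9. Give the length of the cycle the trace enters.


Trace from S0 until a state repeats:
  S0 -> S19 -> S7 -> S16 -> S12 -> S6 -> S5 -> S3 -> S10 -> S2 -> S3
S3 first seen at step 7, revisited at step 10.
Cycle length = 10 - 7 = 3

3


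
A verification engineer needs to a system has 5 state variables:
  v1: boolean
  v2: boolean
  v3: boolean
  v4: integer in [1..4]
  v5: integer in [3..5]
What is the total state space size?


State space = product of domain sizes of all variables.
Domain sizes:
  v1 (boolean): 2
  v2 (boolean): 2
  v3 (boolean): 2
  v4 (integer in [1..4]): 4
  v5 (integer in [3..5]): 3
Product = 2 * 2 * 2 * 4 * 3 = 96

96


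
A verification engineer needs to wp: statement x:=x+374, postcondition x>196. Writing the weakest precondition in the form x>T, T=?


Formula: wp(x:=E, P) = P[E/x] (substitute E for x in postcondition)
Step 1: Postcondition: x>196
Step 2: Substitute x+374 for x: x+374>196
Step 3: Solve for x: x > 196-374 = -178

-178


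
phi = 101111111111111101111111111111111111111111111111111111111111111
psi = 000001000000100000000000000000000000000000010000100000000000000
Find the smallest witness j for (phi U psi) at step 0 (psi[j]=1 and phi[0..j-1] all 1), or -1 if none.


(phi U psi) at 0: need smallest j with psi[j]=1 and phi[i]=1 for all i in [0,j).
Scan from step 0:
  step 0: phi=1, psi=0 -> continue
  step 1: phi=0 -> phi-prefix broken from here
  step 5: psi=1 but phi already failed -> not a witness
  step 12: psi=1 but phi already failed -> not a witness
  step 43: psi=1 but phi already failed -> not a witness
  step 48: psi=1 but phi already failed -> not a witness
  end of trace: no witness -> -1
Witness step = -1

-1


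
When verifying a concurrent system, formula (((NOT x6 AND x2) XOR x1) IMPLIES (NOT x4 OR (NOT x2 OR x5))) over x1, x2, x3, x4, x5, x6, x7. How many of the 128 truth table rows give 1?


Formula: (((NOT x6 AND x2) XOR x1) IMPLIES (NOT x4 OR (NOT x2 OR x5))) over 7 vars (128 rows)
Evaluate each row (x1, x2, x3, x4, x5, x6, x7 as bits, MSB first):
  row 0 [0000000]: (((NOT 0 AND 0) XOR 0) IMPLIES (NOT 0 OR (NOT 0 OR 0))) -> 1
  row 1 [0000001]: (((NOT 0 AND 0) XOR 0) IMPLIES (NOT 0 OR (NOT 0 OR 0))) -> 1
  row 2 [0000010]: (((NOT 1 AND 0) XOR 0) IMPLIES (NOT 0 OR (NOT 0 OR 0))) -> 1
  row 3 [0000011]: (((NOT 1 AND 0) XOR 0) IMPLIES (NOT 0 OR (NOT 0 OR 0))) -> 1
  row 4 [0000100]: (((NOT 0 AND 0) XOR 0) IMPLIES (NOT 0 OR (NOT 0 OR 1))) -> 1
  (every remaining row is evaluated the same way; all 128 results are listed next)
Full result column, 8 rows per line (x1,x2,x3,x4 fixed per line; x5,x6,x7 runs 000..111 left to right):
  rows 0-7 [x1,x2,x3,x4=0000]: 11111111  (ones: 8)
  rows 8-15 [x1,x2,x3,x4=0001]: 11111111  (ones: 8)
  rows 16-23 [x1,x2,x3,x4=0010]: 11111111  (ones: 8)
  rows 24-31 [x1,x2,x3,x4=0011]: 11111111  (ones: 8)
  rows 32-39 [x1,x2,x3,x4=0100]: 11111111  (ones: 8)
  rows 40-47 [x1,x2,x3,x4=0101]: 00111111  (ones: 6)
  rows 48-55 [x1,x2,x3,x4=0110]: 11111111  (ones: 8)
  rows 56-63 [x1,x2,x3,x4=0111]: 00111111  (ones: 6)
  rows 64-71 [x1,x2,x3,x4=1000]: 11111111  (ones: 8)
  rows 72-79 [x1,x2,x3,x4=1001]: 11111111  (ones: 8)
  rows 80-87 [x1,x2,x3,x4=1010]: 11111111  (ones: 8)
  rows 88-95 [x1,x2,x3,x4=1011]: 11111111  (ones: 8)
  rows 96-103 [x1,x2,x3,x4=1100]: 11111111  (ones: 8)
  rows 104-111 [x1,x2,x3,x4=1101]: 11001111  (ones: 6)
  rows 112-119 [x1,x2,x3,x4=1110]: 11111111  (ones: 8)
  rows 120-127 [x1,x2,x3,x4=1111]: 11001111  (ones: 6)
Count of 1-rows = 8+8+8+8+8+6+8+6+8+8+8+8+8+6+8+6 = 120

120


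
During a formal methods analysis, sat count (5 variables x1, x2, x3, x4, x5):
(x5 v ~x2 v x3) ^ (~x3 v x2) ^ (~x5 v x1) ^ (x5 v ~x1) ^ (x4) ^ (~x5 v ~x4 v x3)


CNF with 6 clauses over 5 vars (32 assignments).
An assignment satisfies CNF iff every clause has >=1 true literal.
Check each row (bits = x1,x2,x3,x4,x5; clause T/F shown):
  row 0 [00000]: clauses=TTTTFT -> 0
  row 1 [00001]: clauses=TTFTFT -> 0
  row 2 [00010]: clauses=TTTTTT -> 1
  row 3 [00011]: clauses=TTFTTF -> 0
  row 4 [00100]: clauses=TFTTFT -> 0
  row 5 [00101]: clauses=TFFTFT -> 0
  row 6 [00110]: clauses=TFTTTT -> 0
  row 7 [00111]: clauses=TFFTTT -> 0
  row 8 [01000]: clauses=FTTTFT -> 0
  row 9 [01001]: clauses=TTFTFT -> 0
  row 10 [01010]: clauses=FTTTTT -> 0
  row 11 [01011]: clauses=TTFTTF -> 0
  row 12 [01100]: clauses=TTTTFT -> 0
  row 13 [01101]: clauses=TTFTFT -> 0
  row 14 [01110]: clauses=TTTTTT -> 1
  row 15 [01111]: clauses=TTFTTT -> 0
  row 16 [10000]: clauses=TTTFFT -> 0
  row 17 [10001]: clauses=TTTTFT -> 0
  row 18 [10010]: clauses=TTTFTT -> 0
  row 19 [10011]: clauses=TTTTTF -> 0
  row 20 [10100]: clauses=TFTFFT -> 0
  row 21 [10101]: clauses=TFTTFT -> 0
  row 22 [10110]: clauses=TFTFTT -> 0
  row 23 [10111]: clauses=TFTTTT -> 0
  row 24 [11000]: clauses=FTTFFT -> 0
  row 25 [11001]: clauses=TTTTFT -> 0
  row 26 [11010]: clauses=FTTFTT -> 0
  row 27 [11011]: clauses=TTTTTF -> 0
  row 28 [11100]: clauses=TTTFFT -> 0
  row 29 [11101]: clauses=TTTTFT -> 0
  row 30 [11110]: clauses=TTTFTT -> 0
  row 31 [11111]: clauses=TTTTTT -> 1
Full result column, 8 rows per line (x1,x2 fixed per line; x3,x4,x5 runs 000..111 left to right):
  rows 0-7 [x1,x2=00]: 00100000  (ones: 1)
  rows 8-15 [x1,x2=01]: 00000010  (ones: 1)
  rows 16-23 [x1,x2=10]: 00000000  (ones: 0)
  rows 24-31 [x1,x2=11]: 00000001  (ones: 1)
Satisfying assignments = 1+1+0+1 = 3

3


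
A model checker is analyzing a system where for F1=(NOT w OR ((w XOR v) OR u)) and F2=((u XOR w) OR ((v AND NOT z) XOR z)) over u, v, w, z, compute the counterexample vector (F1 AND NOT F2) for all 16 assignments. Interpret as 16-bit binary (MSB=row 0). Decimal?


F1 = (NOT w OR ((w XOR v) OR u))
F2 = ((u XOR w) OR ((v AND NOT z) XOR z))
Counterexample to F1=>F2 is where F1=1 and F2=0.
Evaluate each row (bits = u,v,w,z, MSB first):
  row 0 [0000]: F1=1 F2=0 -> F1&~F2 -> 1
  row 1 [0001]: F1=1 F2=1 -> F1&~F2 -> 0
  row 2 [0010]: F1=1 F2=1 -> F1&~F2 -> 0
  row 3 [0011]: F1=1 F2=1 -> F1&~F2 -> 0
  row 4 [0100]: F1=1 F2=1 -> F1&~F2 -> 0
  row 5 [0101]: F1=1 F2=1 -> F1&~F2 -> 0
  row 6 [0110]: F1=0 F2=1 -> F1&~F2 -> 0
  row 7 [0111]: F1=0 F2=1 -> F1&~F2 -> 0
  row 8 [1000]: F1=1 F2=1 -> F1&~F2 -> 0
  row 9 [1001]: F1=1 F2=1 -> F1&~F2 -> 0
  row 10 [1010]: F1=1 F2=0 -> F1&~F2 -> 1
  row 11 [1011]: F1=1 F2=1 -> F1&~F2 -> 0
  row 12 [1100]: F1=1 F2=1 -> F1&~F2 -> 0
  row 13 [1101]: F1=1 F2=1 -> F1&~F2 -> 0
  row 14 [1110]: F1=1 F2=1 -> F1&~F2 -> 0
  row 15 [1111]: F1=1 F2=1 -> F1&~F2 -> 0
Full result column, 4 rows per line (u,v fixed per line; w,z runs 00..11 left to right):
  rows 0-3 [u,v=00]: 1000  = hex 8
  rows 4-7 [u,v=01]: 0000  = hex 0
  rows 8-11 [u,v=10]: 0010  = hex 2
  rows 12-15 [u,v=11]: 0000  = hex 0
Counterexample vector (row 0 .. row 15) = 1000000000100000
Output column grouped in 4s = 1000 0000 0010 0000 = 0x8020
Convert to decimal digit by digit (value = value*16 + digit):
  8 -> 8
  8*16 + 0 = 128
  128*16 + 2 = 2050
  2050*16 + 0 = 32800
Decimal = 32800

32800


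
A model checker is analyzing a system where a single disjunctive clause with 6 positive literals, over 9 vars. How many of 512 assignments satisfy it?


Step 1: Total=2^9=512
Step 2: Unsat when all 6 false: 2^3=8
Step 3: Sat=512-8=504

504


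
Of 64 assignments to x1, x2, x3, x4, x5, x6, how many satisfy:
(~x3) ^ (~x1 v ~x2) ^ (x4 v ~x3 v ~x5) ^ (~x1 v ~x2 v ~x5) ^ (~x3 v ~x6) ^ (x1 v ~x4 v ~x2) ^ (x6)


CNF with 7 clauses over 6 vars (64 assignments).
An assignment satisfies CNF iff every clause has >=1 true literal.
Check each row (bits = x1,x2,x3,x4,x5,x6; clause T/F shown):
  row 0 [000000]: clauses=TTTTTTF -> 0
  row 1 [000001]: clauses=TTTTTTT -> 1
  row 2 [000010]: clauses=TTTTTTF -> 0
  row 3 [000011]: clauses=TTTTTTT -> 1
  row 4 [000100]: clauses=TTTTTTF -> 0
  (every remaining row is evaluated the same way; all 64 results are listed next)
Full result column, 8 rows per line (x1,x2,x3 fixed per line; x4,x5,x6 runs 000..111 left to right):
  rows 0-7 [x1,x2,x3=000]: 01010101  (ones: 4)
  rows 8-15 [x1,x2,x3=001]: 00000000  (ones: 0)
  rows 16-23 [x1,x2,x3=010]: 01010000  (ones: 2)
  rows 24-31 [x1,x2,x3=011]: 00000000  (ones: 0)
  rows 32-39 [x1,x2,x3=100]: 01010101  (ones: 4)
  rows 40-47 [x1,x2,x3=101]: 00000000  (ones: 0)
  rows 48-55 [x1,x2,x3=110]: 00000000  (ones: 0)
  rows 56-63 [x1,x2,x3=111]: 00000000  (ones: 0)
Satisfying assignments = 4+0+2+0+4+0+0+0 = 10

10


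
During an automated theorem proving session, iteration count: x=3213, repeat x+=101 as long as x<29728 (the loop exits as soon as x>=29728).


Step 1: x goes from 3213 toward 29728 by 101; the body runs while x<29728, so iterations = ceil((bound-start)/step)
Step 2: Distance=26515
Step 3: ceil(26515/101)=263

263


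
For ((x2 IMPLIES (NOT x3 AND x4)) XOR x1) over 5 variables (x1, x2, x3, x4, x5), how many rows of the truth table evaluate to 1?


Formula: ((x2 IMPLIES (NOT x3 AND x4)) XOR x1) over 5 vars (32 rows)
Evaluate each row (x1, x2, x3, x4, x5 as bits, MSB first):
  row 0 [00000]: ((0 IMPLIES (NOT 0 AND 0)) XOR 0) -> 1
  row 1 [00001]: ((0 IMPLIES (NOT 0 AND 0)) XOR 0) -> 1
  row 2 [00010]: ((0 IMPLIES (NOT 0 AND 1)) XOR 0) -> 1
  row 3 [00011]: ((0 IMPLIES (NOT 0 AND 1)) XOR 0) -> 1
  row 4 [00100]: ((0 IMPLIES (NOT 1 AND 0)) XOR 0) -> 1
  row 5 [00101]: ((0 IMPLIES (NOT 1 AND 0)) XOR 0) -> 1
  row 6 [00110]: ((0 IMPLIES (NOT 1 AND 1)) XOR 0) -> 1
  row 7 [00111]: ((0 IMPLIES (NOT 1 AND 1)) XOR 0) -> 1
  row 8 [01000]: ((1 IMPLIES (NOT 0 AND 0)) XOR 0) -> 0
  row 9 [01001]: ((1 IMPLIES (NOT 0 AND 0)) XOR 0) -> 0
  row 10 [01010]: ((1 IMPLIES (NOT 0 AND 1)) XOR 0) -> 1
  row 11 [01011]: ((1 IMPLIES (NOT 0 AND 1)) XOR 0) -> 1
  row 12 [01100]: ((1 IMPLIES (NOT 1 AND 0)) XOR 0) -> 0
  row 13 [01101]: ((1 IMPLIES (NOT 1 AND 0)) XOR 0) -> 0
  row 14 [01110]: ((1 IMPLIES (NOT 1 AND 1)) XOR 0) -> 0
  row 15 [01111]: ((1 IMPLIES (NOT 1 AND 1)) XOR 0) -> 0
  row 16 [10000]: ((0 IMPLIES (NOT 0 AND 0)) XOR 1) -> 0
  row 17 [10001]: ((0 IMPLIES (NOT 0 AND 0)) XOR 1) -> 0
  row 18 [10010]: ((0 IMPLIES (NOT 0 AND 1)) XOR 1) -> 0
  row 19 [10011]: ((0 IMPLIES (NOT 0 AND 1)) XOR 1) -> 0
  row 20 [10100]: ((0 IMPLIES (NOT 1 AND 0)) XOR 1) -> 0
  row 21 [10101]: ((0 IMPLIES (NOT 1 AND 0)) XOR 1) -> 0
  row 22 [10110]: ((0 IMPLIES (NOT 1 AND 1)) XOR 1) -> 0
  row 23 [10111]: ((0 IMPLIES (NOT 1 AND 1)) XOR 1) -> 0
  row 24 [11000]: ((1 IMPLIES (NOT 0 AND 0)) XOR 1) -> 1
  row 25 [11001]: ((1 IMPLIES (NOT 0 AND 0)) XOR 1) -> 1
  row 26 [11010]: ((1 IMPLIES (NOT 0 AND 1)) XOR 1) -> 0
  row 27 [11011]: ((1 IMPLIES (NOT 0 AND 1)) XOR 1) -> 0
  row 28 [11100]: ((1 IMPLIES (NOT 1 AND 0)) XOR 1) -> 1
  row 29 [11101]: ((1 IMPLIES (NOT 1 AND 0)) XOR 1) -> 1
  row 30 [11110]: ((1 IMPLIES (NOT 1 AND 1)) XOR 1) -> 1
  row 31 [11111]: ((1 IMPLIES (NOT 1 AND 1)) XOR 1) -> 1
Full result column, 8 rows per line (x1,x2 fixed per line; x3,x4,x5 runs 000..111 left to right):
  rows 0-7 [x1,x2=00]: 11111111  (ones: 8)
  rows 8-15 [x1,x2=01]: 00110000  (ones: 2)
  rows 16-23 [x1,x2=10]: 00000000  (ones: 0)
  rows 24-31 [x1,x2=11]: 11001111  (ones: 6)
Count of 1-rows = 8+2+0+6 = 16

16


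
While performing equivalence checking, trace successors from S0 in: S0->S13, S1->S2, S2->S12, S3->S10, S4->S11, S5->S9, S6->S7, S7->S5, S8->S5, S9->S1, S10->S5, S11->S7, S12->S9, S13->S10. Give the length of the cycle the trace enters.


Trace from S0 until a state repeats:
  S0 -> S13 -> S10 -> S5 -> S9 -> S1 -> S2 -> S12 -> S9
S9 first seen at step 4, revisited at step 8.
Cycle length = 8 - 4 = 4

4


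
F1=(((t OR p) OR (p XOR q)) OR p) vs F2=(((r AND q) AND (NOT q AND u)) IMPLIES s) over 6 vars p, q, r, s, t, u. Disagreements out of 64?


F1 = (((t OR p) OR (p XOR q)) OR p)
F2 = (((r AND q) AND (NOT q AND u)) IMPLIES s)
Evaluate both on each of 64 rows (bits = p,q,r,s,t,u):
  row 0 [000000]: F1=0 F2=1 (differ) -> 1
  row 1 [000001]: F1=0 F2=1 (differ) -> 1
  row 2 [000010]: F1=1 F2=1 -> 0
  row 3 [000011]: F1=1 F2=1 -> 0
  row 4 [000100]: F1=0 F2=1 (differ) -> 1
  (every remaining row is evaluated the same way; all 64 results are listed next)
Full result column, 8 rows per line (p,q,r fixed per line; s,t,u runs 000..111 left to right):
  rows 0-7 [p,q,r=000]: 11001100  (ones: 4)
  rows 8-15 [p,q,r=001]: 11001100  (ones: 4)
  rows 16-23 [p,q,r=010]: 00000000  (ones: 0)
  rows 24-31 [p,q,r=011]: 00000000  (ones: 0)
  rows 32-39 [p,q,r=100]: 00000000  (ones: 0)
  rows 40-47 [p,q,r=101]: 00000000  (ones: 0)
  rows 48-55 [p,q,r=110]: 00000000  (ones: 0)
  rows 56-63 [p,q,r=111]: 00000000  (ones: 0)
Disagreements = 4+4+0+0+0+0+0+0 = 8

8


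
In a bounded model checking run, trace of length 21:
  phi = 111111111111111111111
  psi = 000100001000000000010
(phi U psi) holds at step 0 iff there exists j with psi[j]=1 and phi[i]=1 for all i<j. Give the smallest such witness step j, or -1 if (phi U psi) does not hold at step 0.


(phi U psi) at 0: need smallest j with psi[j]=1 and phi[i]=1 for all i in [0,j).
Scan from step 0:
  step 0: phi=1, psi=0 -> continue
  step 1: phi=1, psi=0 -> continue
  step 2: phi=1, psi=0 -> continue
  step 3: psi=1 and phi held for [0,3) -> witness found
Witness step = 3

3


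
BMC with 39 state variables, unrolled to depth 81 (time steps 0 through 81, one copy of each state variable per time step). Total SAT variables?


BMC unrolls to depth k, creating one copy of each state var for steps 0..k.
Step count = 81 + 1 = 82 (steps 0 through 81)
Vars per step = 39
Total = 39 * 82 = 3198

3198


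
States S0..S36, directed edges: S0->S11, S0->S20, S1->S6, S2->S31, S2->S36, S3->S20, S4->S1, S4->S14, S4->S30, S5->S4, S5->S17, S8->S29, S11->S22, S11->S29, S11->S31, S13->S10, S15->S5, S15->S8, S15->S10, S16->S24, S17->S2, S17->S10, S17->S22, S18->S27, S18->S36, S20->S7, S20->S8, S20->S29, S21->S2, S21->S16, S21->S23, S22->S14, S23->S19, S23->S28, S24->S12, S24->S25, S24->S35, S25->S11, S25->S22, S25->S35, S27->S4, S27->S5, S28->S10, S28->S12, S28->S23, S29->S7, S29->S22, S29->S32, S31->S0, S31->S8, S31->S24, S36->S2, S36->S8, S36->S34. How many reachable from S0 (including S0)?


BFS from S0:
  layer 0: {S0}
  layer 1: {S11, S20}
  layer 2: {S7, S8, S22, S29, S31}
  layer 3: {S14, S24, S32}
  layer 4: {S12, S25, S35}
Reachable set: {S0, S7, S8, S11, S12, S14, S20, S22, S24, S25, S29, S31, S32, S35}
Count = 14

14


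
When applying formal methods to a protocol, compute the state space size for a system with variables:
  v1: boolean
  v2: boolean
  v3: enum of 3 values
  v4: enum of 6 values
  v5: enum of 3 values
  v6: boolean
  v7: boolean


State space = product of domain sizes of all variables.
Domain sizes:
  v1 (boolean): 2
  v2 (boolean): 2
  v3 (enum of 3 values): 3
  v4 (enum of 6 values): 6
  v5 (enum of 3 values): 3
  v6 (boolean): 2
  v7 (boolean): 2
Product = 2 * 2 * 3 * 6 * 3 * 2 * 2 = 864

864


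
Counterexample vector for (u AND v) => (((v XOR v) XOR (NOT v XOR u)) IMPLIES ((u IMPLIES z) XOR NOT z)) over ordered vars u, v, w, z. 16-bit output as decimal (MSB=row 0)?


F1 = (u AND v)
F2 = (((v XOR v) XOR (NOT v XOR u)) IMPLIES ((u IMPLIES z) XOR NOT z))
Counterexample to F1=>F2 is where F1=1 and F2=0.
Evaluate each row (bits = u,v,w,z, MSB first):
  row 0 [0000]: F1=0 F2=0 -> F1&~F2 -> 0
  row 1 [0001]: F1=0 F2=1 -> F1&~F2 -> 0
  row 2 [0010]: F1=0 F2=0 -> F1&~F2 -> 0
  row 3 [0011]: F1=0 F2=1 -> F1&~F2 -> 0
  row 4 [0100]: F1=0 F2=1 -> F1&~F2 -> 0
  row 5 [0101]: F1=0 F2=1 -> F1&~F2 -> 0
  row 6 [0110]: F1=0 F2=1 -> F1&~F2 -> 0
  row 7 [0111]: F1=0 F2=1 -> F1&~F2 -> 0
  row 8 [1000]: F1=0 F2=1 -> F1&~F2 -> 0
  row 9 [1001]: F1=0 F2=1 -> F1&~F2 -> 0
  row 10 [1010]: F1=0 F2=1 -> F1&~F2 -> 0
  row 11 [1011]: F1=0 F2=1 -> F1&~F2 -> 0
  row 12 [1100]: F1=1 F2=1 -> F1&~F2 -> 0
  row 13 [1101]: F1=1 F2=1 -> F1&~F2 -> 0
  row 14 [1110]: F1=1 F2=1 -> F1&~F2 -> 0
  row 15 [1111]: F1=1 F2=1 -> F1&~F2 -> 0
Full result column, 4 rows per line (u,v fixed per line; w,z runs 00..11 left to right):
  rows 0-3 [u,v=00]: 0000  = hex 0
  rows 4-7 [u,v=01]: 0000  = hex 0
  rows 8-11 [u,v=10]: 0000  = hex 0
  rows 12-15 [u,v=11]: 0000  = hex 0
Counterexample vector (row 0 .. row 15) = 0000000000000000
Output column grouped in 4s = 0000 0000 0000 0000 = 0x0000
Convert to decimal digit by digit (value = value*16 + digit):
  0 -> 0
  0*16 + 0 = 0
  0*16 + 0 = 0
  0*16 + 0 = 0
Decimal = 0

0


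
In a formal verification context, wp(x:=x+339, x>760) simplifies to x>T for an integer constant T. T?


Formula: wp(x:=E, P) = P[E/x] (substitute E for x in postcondition)
Step 1: Postcondition: x>760
Step 2: Substitute x+339 for x: x+339>760
Step 3: Solve for x: x > 760-339 = 421

421


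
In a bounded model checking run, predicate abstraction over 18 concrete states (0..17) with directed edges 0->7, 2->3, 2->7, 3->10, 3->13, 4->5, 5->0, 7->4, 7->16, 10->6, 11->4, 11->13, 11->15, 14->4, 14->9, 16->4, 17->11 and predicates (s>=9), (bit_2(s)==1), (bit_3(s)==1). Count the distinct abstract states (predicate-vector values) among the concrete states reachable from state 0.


BFS from 0:
Concrete reachable: {0, 4, 5, 7, 16}
Abstract via predicates (s>=9), (bit_2(s)==1), (bit_3(s)==1):
  (0,0,0) <- {0}
  (0,1,0) <- {4, 5, 7}
  (1,0,0) <- {16}
Distinct abstract states = 3

3


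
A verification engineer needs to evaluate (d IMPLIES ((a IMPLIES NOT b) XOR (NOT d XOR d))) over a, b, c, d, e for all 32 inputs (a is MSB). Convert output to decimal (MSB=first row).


Formula: (d IMPLIES ((a IMPLIES NOT b) XOR (NOT d XOR d))) over a, b, c, d, e (32 rows)
Evaluate each row (bits = a,b,c,d,e, MSB first):
  row 0 [00000]: (0 IMPLIES ((0 IMPLIES NOT 0) XOR (NOT 0 XOR 0))) -> 1
  row 1 [00001]: (0 IMPLIES ((0 IMPLIES NOT 0) XOR (NOT 0 XOR 0))) -> 1
  row 2 [00010]: (1 IMPLIES ((0 IMPLIES NOT 0) XOR (NOT 1 XOR 1))) -> 0
  row 3 [00011]: (1 IMPLIES ((0 IMPLIES NOT 0) XOR (NOT 1 XOR 1))) -> 0
  row 4 [00100]: (0 IMPLIES ((0 IMPLIES NOT 0) XOR (NOT 0 XOR 0))) -> 1
  row 5 [00101]: (0 IMPLIES ((0 IMPLIES NOT 0) XOR (NOT 0 XOR 0))) -> 1
  row 6 [00110]: (1 IMPLIES ((0 IMPLIES NOT 0) XOR (NOT 1 XOR 1))) -> 0
  row 7 [00111]: (1 IMPLIES ((0 IMPLIES NOT 0) XOR (NOT 1 XOR 1))) -> 0
  row 8 [01000]: (0 IMPLIES ((0 IMPLIES NOT 1) XOR (NOT 0 XOR 0))) -> 1
  row 9 [01001]: (0 IMPLIES ((0 IMPLIES NOT 1) XOR (NOT 0 XOR 0))) -> 1
  row 10 [01010]: (1 IMPLIES ((0 IMPLIES NOT 1) XOR (NOT 1 XOR 1))) -> 0
  row 11 [01011]: (1 IMPLIES ((0 IMPLIES NOT 1) XOR (NOT 1 XOR 1))) -> 0
  row 12 [01100]: (0 IMPLIES ((0 IMPLIES NOT 1) XOR (NOT 0 XOR 0))) -> 1
  row 13 [01101]: (0 IMPLIES ((0 IMPLIES NOT 1) XOR (NOT 0 XOR 0))) -> 1
  row 14 [01110]: (1 IMPLIES ((0 IMPLIES NOT 1) XOR (NOT 1 XOR 1))) -> 0
  row 15 [01111]: (1 IMPLIES ((0 IMPLIES NOT 1) XOR (NOT 1 XOR 1))) -> 0
  row 16 [10000]: (0 IMPLIES ((1 IMPLIES NOT 0) XOR (NOT 0 XOR 0))) -> 1
  row 17 [10001]: (0 IMPLIES ((1 IMPLIES NOT 0) XOR (NOT 0 XOR 0))) -> 1
  row 18 [10010]: (1 IMPLIES ((1 IMPLIES NOT 0) XOR (NOT 1 XOR 1))) -> 0
  row 19 [10011]: (1 IMPLIES ((1 IMPLIES NOT 0) XOR (NOT 1 XOR 1))) -> 0
  row 20 [10100]: (0 IMPLIES ((1 IMPLIES NOT 0) XOR (NOT 0 XOR 0))) -> 1
  row 21 [10101]: (0 IMPLIES ((1 IMPLIES NOT 0) XOR (NOT 0 XOR 0))) -> 1
  row 22 [10110]: (1 IMPLIES ((1 IMPLIES NOT 0) XOR (NOT 1 XOR 1))) -> 0
  row 23 [10111]: (1 IMPLIES ((1 IMPLIES NOT 0) XOR (NOT 1 XOR 1))) -> 0
  row 24 [11000]: (0 IMPLIES ((1 IMPLIES NOT 1) XOR (NOT 0 XOR 0))) -> 1
  row 25 [11001]: (0 IMPLIES ((1 IMPLIES NOT 1) XOR (NOT 0 XOR 0))) -> 1
  row 26 [11010]: (1 IMPLIES ((1 IMPLIES NOT 1) XOR (NOT 1 XOR 1))) -> 1
  row 27 [11011]: (1 IMPLIES ((1 IMPLIES NOT 1) XOR (NOT 1 XOR 1))) -> 1
  row 28 [11100]: (0 IMPLIES ((1 IMPLIES NOT 1) XOR (NOT 0 XOR 0))) -> 1
  row 29 [11101]: (0 IMPLIES ((1 IMPLIES NOT 1) XOR (NOT 0 XOR 0))) -> 1
  row 30 [11110]: (1 IMPLIES ((1 IMPLIES NOT 1) XOR (NOT 1 XOR 1))) -> 1
  row 31 [11111]: (1 IMPLIES ((1 IMPLIES NOT 1) XOR (NOT 1 XOR 1))) -> 1
Full result column, 4 rows per line (a,b,c fixed per line; d,e runs 00..11 left to right):
  rows 0-3 [a,b,c=000]: 1100  = hex C
  rows 4-7 [a,b,c=001]: 1100  = hex C
  rows 8-11 [a,b,c=010]: 1100  = hex C
  rows 12-15 [a,b,c=011]: 1100  = hex C
  rows 16-19 [a,b,c=100]: 1100  = hex C
  rows 20-23 [a,b,c=101]: 1100  = hex C
  rows 24-27 [a,b,c=110]: 1111  = hex F
  rows 28-31 [a,b,c=111]: 1111  = hex F
Output column (row 0 .. row 31) = 11001100110011001100110011111111
Output column grouped in 4s = 1100 1100 1100 1100 1100 1100 1111 1111 = 0xCCCCCCFF
Convert to decimal digit by digit (value = value*16 + digit):
  C -> 12
  12*16 + 12 (C) = 204
  204*16 + 12 (C) = 3276
  3276*16 + 12 (C) = 52428
  52428*16 + 12 (C) = 838860
  838860*16 + 12 (C) = 13421772
  13421772*16 + 15 (F) = 214748367
  214748367*16 + 15 (F) = 3435973887
Decimal = 3435973887

3435973887


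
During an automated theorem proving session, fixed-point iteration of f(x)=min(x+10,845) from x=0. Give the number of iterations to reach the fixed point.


Step 1: x=0, cap=845, increment=10
Step 2: x grows by 10 each step until capped at 845; fixed point is x=845
Step 3: iterations = ceil(845/10) = 85

85


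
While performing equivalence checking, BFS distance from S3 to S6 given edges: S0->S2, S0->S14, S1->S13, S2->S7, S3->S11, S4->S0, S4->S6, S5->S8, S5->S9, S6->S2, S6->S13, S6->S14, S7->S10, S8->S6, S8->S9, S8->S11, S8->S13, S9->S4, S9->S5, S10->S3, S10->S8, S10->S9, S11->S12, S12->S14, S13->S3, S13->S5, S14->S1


BFS layer-by-layer from S3:
  dist 0: {S3}
  dist 1: {S11}
  dist 2: {S12}
  dist 3: {S14}
  dist 4: {S1}
  dist 5: {S13}
  dist 6: {S5}
  dist 7: {S8, S9}
  dist 8: {S4, S6}
  -> S6 reached at distance 8
Shortest path length = 8

8


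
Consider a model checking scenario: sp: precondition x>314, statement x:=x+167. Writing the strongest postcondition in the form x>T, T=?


Formula: sp(P, x:=E) = exists old_x. (x = E[old_x/x]) AND P[old_x/x] (old_x is the value of x before the assignment; eliminate old_x by solving x = E[old_x/x] for old_x)
Step 1: Precondition P: x>314, i.e. old_x > 314
Step 2: Assignment gives x = old_x + 167, so old_x = x - 167
Step 3: Substitute into P: x - 167 > 314
Step 4: Simplify: x > 314+167 = 481

481
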